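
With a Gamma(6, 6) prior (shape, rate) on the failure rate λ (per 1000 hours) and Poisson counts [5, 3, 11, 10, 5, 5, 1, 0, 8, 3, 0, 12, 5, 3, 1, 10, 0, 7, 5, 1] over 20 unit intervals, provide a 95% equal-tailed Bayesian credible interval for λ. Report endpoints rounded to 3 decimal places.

[3.164, 4.678]

Posterior: Gamma(6+95, 6+20) = Gamma(101, 26) (shape, rate).
Equal-tailed 95% interval: Gamma(101, 26) quantiles at 0.025 and 0.975.
Posterior mean ≈ 3.885, SD ≈ 0.387; a Normal approximation gives roughly [3.127, 4.642].
Exact: lower = 3.164; upper = 4.678.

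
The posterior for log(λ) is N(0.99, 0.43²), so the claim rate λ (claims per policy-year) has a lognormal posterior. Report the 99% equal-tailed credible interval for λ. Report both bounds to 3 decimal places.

On the log scale the 99% interval is 0.99 ± 2.576 × 0.43 = [-0.1176, 2.0976].
Exponentiate: [e^-0.1176, e^2.0976] = [0.889, 8.147].

[0.889, 8.147]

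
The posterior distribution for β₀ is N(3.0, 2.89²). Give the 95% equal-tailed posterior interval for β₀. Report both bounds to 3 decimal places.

[-2.664, 8.664]

The posterior is symmetric, so the 95% equal-tailed interval is β₀ = 3.0 ± z·2.89 with z = 1.960.
Half-width: 1.960 × 2.89 = 5.664.
3.0 − 5.664 = -2.664; 3.0 + 5.664 = 8.664.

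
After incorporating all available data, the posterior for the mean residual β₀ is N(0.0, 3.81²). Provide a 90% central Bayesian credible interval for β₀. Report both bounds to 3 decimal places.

The posterior is symmetric, so the 90% equal-tailed interval is β₀ = 0.0 ± z·3.81 with z = 1.645.
Half-width: 1.645 × 3.81 = 6.267.
0.0 − 6.267 = -6.267; 0.0 + 6.267 = 6.267.

[-6.267, 6.267]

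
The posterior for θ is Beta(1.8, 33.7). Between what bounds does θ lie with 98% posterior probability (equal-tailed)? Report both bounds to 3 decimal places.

Posterior: Beta(1.8, 33.7).
Equal-tailed 98% interval: the 0.01 and 0.99 quantiles of Beta(1.8, 33.7).
Posterior mean ≈ 0.051, SD ≈ 0.036; a Normal approximation gives roughly [-0.034, 0.135].
Exact: F⁻¹(0.01) = 0.003; F⁻¹(0.99) = 0.168.

[0.003, 0.168]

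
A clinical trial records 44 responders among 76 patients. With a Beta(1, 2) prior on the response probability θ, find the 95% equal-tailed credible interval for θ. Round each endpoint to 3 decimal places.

Posterior: Beta(1+44, 2+32) = Beta(45, 34).
Equal-tailed 95% interval: the 0.025 and 0.975 quantiles of Beta(45, 34).
Posterior mean ≈ 0.570, SD ≈ 0.055; a Normal approximation gives roughly [0.461, 0.678].
Exact: F⁻¹(0.025) = 0.460; F⁻¹(0.975) = 0.676.

[0.460, 0.676]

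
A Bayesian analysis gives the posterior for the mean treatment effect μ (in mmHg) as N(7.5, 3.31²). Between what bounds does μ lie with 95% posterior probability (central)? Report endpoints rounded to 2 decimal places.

[1.01, 13.99]

The posterior is symmetric, so the 95% equal-tailed interval is μ = 7.5 ± z·3.31 with z = 1.960.
Half-width: 1.960 × 3.31 = 6.49.
7.5 − 6.49 = 1.01; 7.5 + 6.49 = 13.99.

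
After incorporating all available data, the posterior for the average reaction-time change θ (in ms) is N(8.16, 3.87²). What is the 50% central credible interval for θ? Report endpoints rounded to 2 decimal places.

The posterior is symmetric, so the 50% equal-tailed interval is θ = 8.16 ± z·3.87 with z = 0.674.
Half-width: 0.674 × 3.87 = 2.61.
8.16 − 2.61 = 5.55; 8.16 + 2.61 = 10.77.

[5.55, 10.77]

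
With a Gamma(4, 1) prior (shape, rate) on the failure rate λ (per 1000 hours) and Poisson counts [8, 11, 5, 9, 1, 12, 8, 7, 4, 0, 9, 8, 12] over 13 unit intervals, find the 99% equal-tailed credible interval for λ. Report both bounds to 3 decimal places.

Posterior: Gamma(4+94, 1+13) = Gamma(98, 14) (shape, rate).
Equal-tailed 99% interval: Gamma(98, 14) quantiles at 0.005 and 0.995.
Posterior mean ≈ 7.000, SD ≈ 0.707; a Normal approximation gives roughly [5.179, 8.821].
Exact: lower = 5.313; upper = 8.955.

[5.313, 8.955]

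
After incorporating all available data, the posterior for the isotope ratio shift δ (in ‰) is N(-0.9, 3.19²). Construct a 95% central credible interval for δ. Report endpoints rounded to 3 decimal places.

The posterior is symmetric, so the 95% equal-tailed interval is δ = -0.9 ± z·3.19 with z = 1.960.
Half-width: 1.960 × 3.19 = 6.252.
-0.9 − 6.252 = -7.152; -0.9 + 6.252 = 5.352.

[-7.152, 5.352]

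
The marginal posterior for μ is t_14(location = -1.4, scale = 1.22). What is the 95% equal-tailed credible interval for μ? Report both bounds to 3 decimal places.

[-4.017, 1.217]

The t_14 distribution is symmetric; the 95% interval is -1.4 ± t·1.22 with t_{0.975,14} = 2.145.
Half-width: 2.145 × 1.22 = 2.617.
-1.4 − 2.617 = -4.017; -1.4 + 2.617 = 1.217.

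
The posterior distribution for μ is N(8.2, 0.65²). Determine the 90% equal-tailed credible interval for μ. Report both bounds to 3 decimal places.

[7.131, 9.269]

The posterior is symmetric, so the 90% equal-tailed interval is μ = 8.2 ± z·0.65 with z = 1.645.
Half-width: 1.645 × 0.65 = 1.069.
8.2 − 1.069 = 7.131; 8.2 + 1.069 = 9.269.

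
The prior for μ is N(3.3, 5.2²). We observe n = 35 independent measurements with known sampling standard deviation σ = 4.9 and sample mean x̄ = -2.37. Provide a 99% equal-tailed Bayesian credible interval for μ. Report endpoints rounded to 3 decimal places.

Posterior precision = 1/5.2² + 35/4.9² = 0.0370 + 1.4577 = 1.4947, so posterior SD = 0.8179.
Posterior mean = (3.3/5.2² + 35·-2.37/4.9²) / 1.4947 = -2.2297.
Interval: -2.2297 ± 2.576 × 0.8179 → [-4.337, -0.123].

[-4.337, -0.123]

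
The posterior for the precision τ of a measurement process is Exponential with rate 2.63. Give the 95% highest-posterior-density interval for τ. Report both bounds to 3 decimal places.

[0.000, 1.139]

The exponential density is strictly decreasing on [0, ∞), so the HPD interval is anchored at 0: [0, q] with P(τ ≤ q) = 0.95.
q = −ln(1 − 0.95) / 2.63 = 2.9957 / 2.63 = 1.139.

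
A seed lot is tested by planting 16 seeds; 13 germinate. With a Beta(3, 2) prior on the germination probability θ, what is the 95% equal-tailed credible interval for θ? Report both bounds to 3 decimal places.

[0.563, 0.913]

Posterior: Beta(3+13, 2+3) = Beta(16, 5).
Equal-tailed 95% interval: the 0.025 and 0.975 quantiles of Beta(16, 5).
Posterior mean ≈ 0.762, SD ≈ 0.091; a Normal approximation gives roughly [0.584, 0.940].
Exact: F⁻¹(0.025) = 0.563; F⁻¹(0.975) = 0.913.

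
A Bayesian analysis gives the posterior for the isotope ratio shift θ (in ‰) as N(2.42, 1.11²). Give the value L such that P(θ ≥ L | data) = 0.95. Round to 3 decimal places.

Need L with P(θ ≥ L) = 0.95: L = 2.42 − z_{0.05}·1.11.
z = 1.645; L = 2.42 − 1.645 × 1.11 = 0.594.

0.594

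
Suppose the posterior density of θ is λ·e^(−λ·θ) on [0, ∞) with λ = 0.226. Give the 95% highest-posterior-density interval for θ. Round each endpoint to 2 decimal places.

The exponential density is strictly decreasing on [0, ∞), so the HPD interval is anchored at 0: [0, q] with P(θ ≤ q) = 0.95.
q = −ln(1 − 0.95) / 0.226 = 2.9957 / 0.226 = 13.26.

[0.00, 13.26]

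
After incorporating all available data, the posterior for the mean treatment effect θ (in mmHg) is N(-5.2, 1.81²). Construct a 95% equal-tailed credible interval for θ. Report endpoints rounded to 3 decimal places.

[-8.748, -1.652]

The posterior is symmetric, so the 95% equal-tailed interval is θ = -5.2 ± z·1.81 with z = 1.960.
Half-width: 1.960 × 1.81 = 3.548.
-5.2 − 3.548 = -8.748; -5.2 + 3.548 = -1.652.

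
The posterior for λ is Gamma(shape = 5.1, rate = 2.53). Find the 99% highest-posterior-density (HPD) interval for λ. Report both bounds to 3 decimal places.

The posterior is unimodal and skewed, so the HPD interval has equal density at both endpoints and is the shortest 99% interval.
Solving f(0.312) = f(4.713) with F(4.713) − F(0.312) = 0.99 gives [0.312, 4.713].
For comparison, the equal-tailed interval is [0.443, 5.040]; the HPD is narrower and shifted toward the mode.

[0.312, 4.713]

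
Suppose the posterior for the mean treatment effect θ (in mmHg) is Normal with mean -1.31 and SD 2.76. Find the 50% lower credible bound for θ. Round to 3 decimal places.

-1.310

Need L with P(θ ≥ L) = 0.50: L = -1.31 − z_{0.5}·2.76.
z = 0.000; L = -1.31 − 0.000 × 2.76 = -1.310.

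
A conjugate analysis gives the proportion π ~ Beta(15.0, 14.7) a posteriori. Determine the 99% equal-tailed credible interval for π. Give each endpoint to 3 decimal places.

[0.279, 0.730]

Posterior: Beta(15.0, 14.7).
Equal-tailed 99% interval: the 0.005 and 0.995 quantiles of Beta(15.0, 14.7).
Posterior mean ≈ 0.505, SD ≈ 0.090; a Normal approximation gives roughly [0.273, 0.737].
Exact: F⁻¹(0.005) = 0.279; F⁻¹(0.995) = 0.730.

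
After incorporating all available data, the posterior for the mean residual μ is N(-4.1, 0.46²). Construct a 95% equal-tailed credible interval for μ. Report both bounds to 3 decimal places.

[-5.002, -3.198]

The posterior is symmetric, so the 95% equal-tailed interval is μ = -4.1 ± z·0.46 with z = 1.960.
Half-width: 1.960 × 0.46 = 0.902.
-4.1 − 0.902 = -5.002; -4.1 + 0.902 = -3.198.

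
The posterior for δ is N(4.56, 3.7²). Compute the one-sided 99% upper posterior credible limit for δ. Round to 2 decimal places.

Need U with P(δ ≤ U) = 0.99: U = 4.56 + z_{0.01}·3.7.
z = 2.326; U = 4.56 + 2.326 × 3.7 = 13.17.

13.17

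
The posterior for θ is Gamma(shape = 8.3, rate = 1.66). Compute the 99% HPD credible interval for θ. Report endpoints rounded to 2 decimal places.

[1.40, 10.10]

The posterior is unimodal and skewed, so the HPD interval has equal density at both endpoints and is the shortest 99% interval.
Solving f(1.40) = f(10.10) with F(10.10) − F(1.40) = 0.99 gives [1.40, 10.10].
For comparison, the equal-tailed interval is [1.65, 10.58]; the HPD is narrower and shifted toward the mode.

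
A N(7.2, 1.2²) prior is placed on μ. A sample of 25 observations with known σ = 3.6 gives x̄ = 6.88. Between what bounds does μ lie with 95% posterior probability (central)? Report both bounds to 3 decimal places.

[5.755, 8.175]

Posterior precision = 1/1.2² + 25/3.6² = 0.6944 + 1.9290 = 2.6235, so posterior SD = 0.6174.
Posterior mean = (7.2/1.2² + 25·6.88/3.6²) / 2.6235 = 6.9647.
Interval: 6.9647 ± 1.960 × 0.6174 → [5.755, 8.175].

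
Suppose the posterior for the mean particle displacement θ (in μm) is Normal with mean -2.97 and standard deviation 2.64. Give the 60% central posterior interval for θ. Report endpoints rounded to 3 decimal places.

[-5.192, -0.748]

The posterior is symmetric, so the 60% equal-tailed interval is θ = -2.97 ± z·2.64 with z = 0.842.
Half-width: 0.842 × 2.64 = 2.222.
-2.97 − 2.222 = -5.192; -2.97 + 2.222 = -0.748.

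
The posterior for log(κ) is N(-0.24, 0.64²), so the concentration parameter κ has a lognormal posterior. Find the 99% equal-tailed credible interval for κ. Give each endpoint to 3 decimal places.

On the log scale the 99% interval is -0.24 ± 2.576 × 0.64 = [-1.8885, 1.4085].
Exponentiate: [e^-1.8885, e^1.4085] = [0.151, 4.090].

[0.151, 4.090]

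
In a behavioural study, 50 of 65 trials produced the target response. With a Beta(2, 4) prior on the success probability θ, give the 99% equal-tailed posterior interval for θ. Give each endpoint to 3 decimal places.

[0.588, 0.853]

Posterior: Beta(2+50, 4+15) = Beta(52, 19).
Equal-tailed 99% interval: the 0.005 and 0.995 quantiles of Beta(52, 19).
Posterior mean ≈ 0.732, SD ≈ 0.052; a Normal approximation gives roughly [0.598, 0.867].
Exact: F⁻¹(0.005) = 0.588; F⁻¹(0.995) = 0.853.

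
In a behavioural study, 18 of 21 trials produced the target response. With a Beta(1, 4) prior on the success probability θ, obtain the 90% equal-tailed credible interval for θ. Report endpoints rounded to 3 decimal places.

Posterior: Beta(1+18, 4+3) = Beta(19, 7).
Equal-tailed 90% interval: the 0.05 and 0.95 quantiles of Beta(19, 7).
Posterior mean ≈ 0.731, SD ≈ 0.085; a Normal approximation gives roughly [0.590, 0.871].
Exact: F⁻¹(0.05) = 0.580; F⁻¹(0.95) = 0.861.

[0.580, 0.861]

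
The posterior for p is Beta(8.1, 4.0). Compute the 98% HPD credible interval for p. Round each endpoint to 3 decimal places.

[0.364, 0.931]

The posterior is unimodal and skewed, so the HPD interval has equal density at both endpoints and is the shortest 98% interval.
Solving f(0.364) = f(0.931) with F(0.931) − F(0.364) = 0.98 gives [0.364, 0.931].
For comparison, the equal-tailed interval is [0.344, 0.917]; the HPD is narrower and shifted toward the mode.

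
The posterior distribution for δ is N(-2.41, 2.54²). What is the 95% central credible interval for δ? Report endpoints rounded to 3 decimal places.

[-7.388, 2.568]

The posterior is symmetric, so the 95% equal-tailed interval is δ = -2.41 ± z·2.54 with z = 1.960.
Half-width: 1.960 × 2.54 = 4.978.
-2.41 − 4.978 = -7.388; -2.41 + 4.978 = 2.568.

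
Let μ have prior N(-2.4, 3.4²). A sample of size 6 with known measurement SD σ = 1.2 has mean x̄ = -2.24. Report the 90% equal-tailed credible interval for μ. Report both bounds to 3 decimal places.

Posterior precision = 1/3.4² + 6/1.2² = 0.0865 + 4.1667 = 4.2532, so posterior SD = 0.4849.
Posterior mean = (-2.4/3.4² + 6·-2.24/1.2²) / 4.2532 = -2.2433.
Interval: -2.2433 ± 1.645 × 0.4849 → [-3.041, -1.446].

[-3.041, -1.446]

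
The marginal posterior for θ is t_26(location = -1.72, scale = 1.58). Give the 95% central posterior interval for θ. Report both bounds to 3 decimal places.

[-4.968, 1.528]

The t_26 distribution is symmetric; the 95% interval is -1.72 ± t·1.58 with t_{0.975,26} = 2.056.
Half-width: 2.056 × 1.58 = 3.248.
-1.72 − 3.248 = -4.968; -1.72 + 3.248 = 1.528.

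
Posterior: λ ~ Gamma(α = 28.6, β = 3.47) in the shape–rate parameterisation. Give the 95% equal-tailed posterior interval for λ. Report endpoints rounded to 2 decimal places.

[5.50, 11.53]

Posterior: Gamma(shape 28.6, rate 3.47).
Equal-tailed 95% interval: Gamma(28.6, 3.47) quantiles at 0.025 and 0.975.
Posterior mean ≈ 8.24, SD ≈ 1.54; a Normal approximation gives roughly [5.22, 11.26].
Exact: lower = 5.50; upper = 11.53.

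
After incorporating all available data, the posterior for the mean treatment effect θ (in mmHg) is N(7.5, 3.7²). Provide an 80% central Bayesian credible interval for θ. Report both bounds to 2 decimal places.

[2.76, 12.24]

The posterior is symmetric, so the 80% equal-tailed interval is θ = 7.5 ± z·3.7 with z = 1.282.
Half-width: 1.282 × 3.7 = 4.74.
7.5 − 4.74 = 2.76; 7.5 + 4.74 = 12.24.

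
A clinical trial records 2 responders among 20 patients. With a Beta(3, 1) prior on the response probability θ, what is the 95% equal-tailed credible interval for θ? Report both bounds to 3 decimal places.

Posterior: Beta(3+2, 1+18) = Beta(5, 19).
Equal-tailed 95% interval: the 0.025 and 0.975 quantiles of Beta(5, 19).
Posterior mean ≈ 0.208, SD ≈ 0.081; a Normal approximation gives roughly [0.049, 0.368].
Exact: F⁻¹(0.025) = 0.075; F⁻¹(0.975) = 0.388.

[0.075, 0.388]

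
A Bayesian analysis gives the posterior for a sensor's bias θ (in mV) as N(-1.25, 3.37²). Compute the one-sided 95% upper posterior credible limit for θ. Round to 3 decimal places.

4.293

Need U with P(θ ≤ U) = 0.95: U = -1.25 + z_{0.05}·3.37.
z = 1.645; U = -1.25 + 1.645 × 3.37 = 4.293.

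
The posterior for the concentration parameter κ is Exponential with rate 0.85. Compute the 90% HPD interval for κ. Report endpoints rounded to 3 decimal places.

[0.000, 2.709]

The exponential density is strictly decreasing on [0, ∞), so the HPD interval is anchored at 0: [0, q] with P(κ ≤ q) = 0.90.
q = −ln(1 − 0.90) / 0.85 = 2.3026 / 0.85 = 2.709.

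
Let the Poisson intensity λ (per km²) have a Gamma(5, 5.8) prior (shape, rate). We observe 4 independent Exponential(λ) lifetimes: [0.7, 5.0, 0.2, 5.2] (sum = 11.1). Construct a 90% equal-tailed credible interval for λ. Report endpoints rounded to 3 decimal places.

[0.278, 0.854]

Posterior: Gamma(5+4, 5.8+11.1) = Gamma(9, 16.9) (shape, rate).
Equal-tailed 90% interval: Gamma(9, 16.9) quantiles at 0.05 and 0.95.
Posterior mean ≈ 0.533, SD ≈ 0.178; a Normal approximation gives roughly [0.241, 0.825].
Exact: lower = 0.278; upper = 0.854.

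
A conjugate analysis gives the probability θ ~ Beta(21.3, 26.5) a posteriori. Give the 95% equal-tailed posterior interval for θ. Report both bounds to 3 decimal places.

[0.309, 0.587]

Posterior: Beta(21.3, 26.5).
Equal-tailed 95% interval: the 0.025 and 0.975 quantiles of Beta(21.3, 26.5).
Posterior mean ≈ 0.446, SD ≈ 0.071; a Normal approximation gives roughly [0.306, 0.585].
Exact: F⁻¹(0.025) = 0.309; F⁻¹(0.975) = 0.587.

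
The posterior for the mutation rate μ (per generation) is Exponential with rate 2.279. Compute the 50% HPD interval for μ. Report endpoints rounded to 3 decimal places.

The exponential density is strictly decreasing on [0, ∞), so the HPD interval is anchored at 0: [0, q] with P(μ ≤ q) = 0.50.
q = −ln(1 − 0.50) / 2.279 = 0.6931 / 2.279 = 0.304.

[0.000, 0.304]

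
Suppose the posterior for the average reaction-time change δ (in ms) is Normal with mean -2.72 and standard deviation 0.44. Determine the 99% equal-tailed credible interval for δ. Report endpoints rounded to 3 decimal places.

[-3.853, -1.587]

The posterior is symmetric, so the 99% equal-tailed interval is δ = -2.72 ± z·0.44 with z = 2.576.
Half-width: 2.576 × 0.44 = 1.133.
-2.72 − 1.133 = -3.853; -2.72 + 1.133 = -1.587.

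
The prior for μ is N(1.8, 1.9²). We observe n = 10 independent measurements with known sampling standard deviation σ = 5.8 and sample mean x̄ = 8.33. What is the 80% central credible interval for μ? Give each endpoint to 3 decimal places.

Posterior precision = 1/1.9² + 10/5.8² = 0.2770 + 0.2973 = 0.5743, so posterior SD = 1.3196.
Posterior mean = (1.8/1.9² + 10·8.33/5.8²) / 0.5743 = 5.1802.
Interval: 5.1802 ± 1.282 × 1.3196 → [3.489, 6.871].

[3.489, 6.871]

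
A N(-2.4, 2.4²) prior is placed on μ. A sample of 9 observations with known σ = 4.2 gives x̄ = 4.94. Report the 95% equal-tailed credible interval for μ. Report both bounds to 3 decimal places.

[0.706, 5.447]

Posterior precision = 1/2.4² + 9/4.2² = 0.1736 + 0.5102 = 0.6838, so posterior SD = 1.2093.
Posterior mean = (-2.4/2.4² + 9·4.94/4.2²) / 0.6838 = 3.0765.
Interval: 3.0765 ± 1.960 × 1.2093 → [0.706, 5.447].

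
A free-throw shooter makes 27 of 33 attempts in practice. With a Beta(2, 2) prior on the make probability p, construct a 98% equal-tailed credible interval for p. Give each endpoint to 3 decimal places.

Posterior: Beta(2+27, 2+6) = Beta(29, 8).
Equal-tailed 98% interval: the 0.01 and 0.99 quantiles of Beta(29, 8).
Posterior mean ≈ 0.784, SD ≈ 0.067; a Normal approximation gives roughly [0.628, 0.939].
Exact: F⁻¹(0.01) = 0.609; F⁻¹(0.99) = 0.914.

[0.609, 0.914]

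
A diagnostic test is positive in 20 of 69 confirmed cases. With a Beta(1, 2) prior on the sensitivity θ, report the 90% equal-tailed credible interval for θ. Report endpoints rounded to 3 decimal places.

[0.208, 0.382]

Posterior: Beta(1+20, 2+49) = Beta(21, 51).
Equal-tailed 90% interval: the 0.05 and 0.95 quantiles of Beta(21, 51).
Posterior mean ≈ 0.292, SD ≈ 0.053; a Normal approximation gives roughly [0.204, 0.379].
Exact: F⁻¹(0.05) = 0.208; F⁻¹(0.95) = 0.382.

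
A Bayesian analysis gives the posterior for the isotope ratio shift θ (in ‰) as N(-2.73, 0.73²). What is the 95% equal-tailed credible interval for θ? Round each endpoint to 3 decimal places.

The posterior is symmetric, so the 95% equal-tailed interval is θ = -2.73 ± z·0.73 with z = 1.960.
Half-width: 1.960 × 0.73 = 1.431.
-2.73 − 1.431 = -4.161; -2.73 + 1.431 = -1.299.

[-4.161, -1.299]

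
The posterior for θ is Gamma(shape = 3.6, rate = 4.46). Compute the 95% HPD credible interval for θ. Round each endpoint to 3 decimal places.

The posterior is unimodal and skewed, so the HPD interval has equal density at both endpoints and is the shortest 95% interval.
Solving f(0.120) = f(1.645) with F(1.645) − F(0.120) = 0.95 gives [0.120, 1.645].
For comparison, the equal-tailed interval is [0.200, 1.830]; the HPD is narrower and shifted toward the mode.

[0.120, 1.645]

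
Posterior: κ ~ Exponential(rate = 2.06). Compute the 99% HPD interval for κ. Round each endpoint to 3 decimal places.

[0.000, 2.236]

The exponential density is strictly decreasing on [0, ∞), so the HPD interval is anchored at 0: [0, q] with P(κ ≤ q) = 0.99.
q = −ln(1 − 0.99) / 2.06 = 4.6052 / 2.06 = 2.236.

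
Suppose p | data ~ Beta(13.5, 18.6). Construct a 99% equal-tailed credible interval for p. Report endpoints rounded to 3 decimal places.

Posterior: Beta(13.5, 18.6).
Equal-tailed 99% interval: the 0.005 and 0.995 quantiles of Beta(13.5, 18.6).
Posterior mean ≈ 0.421, SD ≈ 0.086; a Normal approximation gives roughly [0.200, 0.642].
Exact: F⁻¹(0.005) = 0.215; F⁻¹(0.995) = 0.644.

[0.215, 0.644]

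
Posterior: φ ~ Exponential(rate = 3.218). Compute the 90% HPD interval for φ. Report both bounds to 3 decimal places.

[0.000, 0.716]

The exponential density is strictly decreasing on [0, ∞), so the HPD interval is anchored at 0: [0, q] with P(φ ≤ q) = 0.90.
q = −ln(1 − 0.90) / 3.218 = 2.3026 / 3.218 = 0.716.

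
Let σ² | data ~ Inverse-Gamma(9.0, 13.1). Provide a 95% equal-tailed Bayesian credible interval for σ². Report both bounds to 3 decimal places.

[0.831, 3.183]

Inverse-Gamma(9.0, 13.1) quantiles: F⁻¹(0.025) and F⁻¹(0.975).
Equivalently, 1/σ² ~ Gamma(9.0, rate = 13.1); invert its 0.975 and 0.025 quantiles.
Posterior mean ≈ 1.637, SD ≈ 0.619; a Normal approximation gives roughly [0.424, 2.851].
Exact: lower = 0.831; upper = 3.183.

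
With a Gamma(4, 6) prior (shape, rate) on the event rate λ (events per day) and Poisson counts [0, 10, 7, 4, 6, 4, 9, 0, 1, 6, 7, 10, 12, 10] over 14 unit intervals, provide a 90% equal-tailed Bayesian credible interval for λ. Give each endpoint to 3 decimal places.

Posterior: Gamma(4+86, 6+14) = Gamma(90, 20) (shape, rate).
Equal-tailed 90% interval: Gamma(90, 20) quantiles at 0.05 and 0.95.
Posterior mean ≈ 4.500, SD ≈ 0.474; a Normal approximation gives roughly [3.720, 5.280].
Exact: lower = 3.749; upper = 5.308.

[3.749, 5.308]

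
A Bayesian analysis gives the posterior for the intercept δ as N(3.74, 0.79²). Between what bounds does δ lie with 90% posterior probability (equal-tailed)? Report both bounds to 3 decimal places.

The posterior is symmetric, so the 90% equal-tailed interval is δ = 3.74 ± z·0.79 with z = 1.645.
Half-width: 1.645 × 0.79 = 1.299.
3.74 − 1.299 = 2.441; 3.74 + 1.299 = 5.039.

[2.441, 5.039]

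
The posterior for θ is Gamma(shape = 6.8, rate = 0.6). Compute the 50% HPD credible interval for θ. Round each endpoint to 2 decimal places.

The posterior is unimodal and skewed, so the HPD interval has equal density at both endpoints and is the shortest 50% interval.
Solving f(7.17) = f(12.68) with F(12.68) − F(7.17) = 0.50 gives [7.17, 12.68].
For comparison, the equal-tailed interval is [8.18, 13.89]; the HPD is narrower and shifted toward the mode.

[7.17, 12.68]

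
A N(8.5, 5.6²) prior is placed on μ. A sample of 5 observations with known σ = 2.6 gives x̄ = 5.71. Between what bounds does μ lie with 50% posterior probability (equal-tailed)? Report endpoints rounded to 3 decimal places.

Posterior precision = 1/5.6² + 5/2.6² = 0.0319 + 0.7396 = 0.7715, so posterior SD = 1.1385.
Posterior mean = (8.5/5.6² + 5·5.71/2.6²) / 0.7715 = 5.8253.
Interval: 5.8253 ± 0.674 × 1.1385 → [5.057, 6.593].

[5.057, 6.593]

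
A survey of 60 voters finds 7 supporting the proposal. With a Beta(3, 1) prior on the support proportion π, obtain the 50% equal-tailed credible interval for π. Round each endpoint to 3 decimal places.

[0.124, 0.185]

Posterior: Beta(3+7, 1+53) = Beta(10, 54).
Equal-tailed 50% interval: the 0.25 and 0.75 quantiles of Beta(10, 54).
Posterior mean ≈ 0.156, SD ≈ 0.045; a Normal approximation gives roughly [0.126, 0.187].
Exact: F⁻¹(0.25) = 0.124; F⁻¹(0.75) = 0.185.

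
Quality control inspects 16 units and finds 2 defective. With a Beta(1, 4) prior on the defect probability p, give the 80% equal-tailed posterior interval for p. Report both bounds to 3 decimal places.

Posterior: Beta(1+2, 4+14) = Beta(3, 18).
Equal-tailed 80% interval: the 0.1 and 0.9 quantiles of Beta(3, 18).
Posterior mean ≈ 0.143, SD ≈ 0.075; a Normal approximation gives roughly [0.047, 0.238].
Exact: F⁻¹(0.1) = 0.056; F⁻¹(0.9) = 0.245.

[0.056, 0.245]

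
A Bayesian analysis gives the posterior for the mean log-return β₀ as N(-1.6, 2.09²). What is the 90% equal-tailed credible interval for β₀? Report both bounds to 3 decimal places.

The posterior is symmetric, so the 90% equal-tailed interval is β₀ = -1.6 ± z·2.09 with z = 1.645.
Half-width: 1.645 × 2.09 = 3.438.
-1.6 − 3.438 = -5.038; -1.6 + 3.438 = 1.838.

[-5.038, 1.838]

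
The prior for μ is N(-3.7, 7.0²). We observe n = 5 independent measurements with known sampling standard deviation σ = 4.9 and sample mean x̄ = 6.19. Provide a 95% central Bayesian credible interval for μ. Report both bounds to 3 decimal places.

Posterior precision = 1/7.0² + 5/4.9² = 0.0204 + 0.2082 = 0.2287, so posterior SD = 2.0913.
Posterior mean = (-3.7/7.0² + 5·6.19/4.9²) / 0.2287 = 5.3073.
Interval: 5.3073 ± 1.960 × 2.0913 → [1.208, 9.406].

[1.208, 9.406]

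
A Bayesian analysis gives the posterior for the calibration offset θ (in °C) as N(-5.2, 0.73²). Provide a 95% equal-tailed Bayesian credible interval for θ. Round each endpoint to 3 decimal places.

The posterior is symmetric, so the 95% equal-tailed interval is θ = -5.2 ± z·0.73 with z = 1.960.
Half-width: 1.960 × 0.73 = 1.431.
-5.2 − 1.431 = -6.631; -5.2 + 1.431 = -3.769.

[-6.631, -3.769]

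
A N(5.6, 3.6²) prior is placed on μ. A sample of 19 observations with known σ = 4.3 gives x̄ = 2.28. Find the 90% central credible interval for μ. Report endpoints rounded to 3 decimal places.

[0.947, 4.077]

Posterior precision = 1/3.6² + 19/4.3² = 0.0772 + 1.0276 = 1.1047, so posterior SD = 0.9514.
Posterior mean = (5.6/3.6² + 19·2.28/4.3²) / 1.1047 = 2.5119.
Interval: 2.5119 ± 1.645 × 0.9514 → [0.947, 4.077].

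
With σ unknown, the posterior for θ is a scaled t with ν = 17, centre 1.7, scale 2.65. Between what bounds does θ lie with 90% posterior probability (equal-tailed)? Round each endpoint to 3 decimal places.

[-2.910, 6.310]

The t_17 distribution is symmetric; the 90% interval is 1.7 ± t·2.65 with t_{0.95,17} = 1.740.
Half-width: 1.740 × 2.65 = 4.610.
1.7 − 4.610 = -2.910; 1.7 + 4.610 = 6.310.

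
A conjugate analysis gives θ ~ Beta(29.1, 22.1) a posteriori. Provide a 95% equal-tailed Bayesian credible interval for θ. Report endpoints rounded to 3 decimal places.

Posterior: Beta(29.1, 22.1).
Equal-tailed 95% interval: the 0.025 and 0.975 quantiles of Beta(29.1, 22.1).
Posterior mean ≈ 0.568, SD ≈ 0.069; a Normal approximation gives roughly [0.434, 0.703].
Exact: F⁻¹(0.025) = 0.432; F⁻¹(0.975) = 0.700.

[0.432, 0.700]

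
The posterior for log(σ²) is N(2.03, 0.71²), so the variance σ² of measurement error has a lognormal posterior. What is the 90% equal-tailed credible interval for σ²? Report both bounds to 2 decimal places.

[2.37, 24.48]

On the log scale the 90% interval is 2.03 ± 1.645 × 0.71 = [0.8622, 3.1978].
Exponentiate: [e^0.8622, e^3.1978] = [2.37, 24.48].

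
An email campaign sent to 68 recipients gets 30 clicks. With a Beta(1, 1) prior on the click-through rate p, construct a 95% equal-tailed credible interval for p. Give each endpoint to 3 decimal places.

Posterior: Beta(1+30, 1+38) = Beta(31, 39).
Equal-tailed 95% interval: the 0.025 and 0.975 quantiles of Beta(31, 39).
Posterior mean ≈ 0.443, SD ≈ 0.059; a Normal approximation gives roughly [0.327, 0.558].
Exact: F⁻¹(0.025) = 0.329; F⁻¹(0.975) = 0.560.

[0.329, 0.560]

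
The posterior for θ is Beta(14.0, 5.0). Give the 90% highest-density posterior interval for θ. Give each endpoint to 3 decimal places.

[0.581, 0.898]

The posterior is unimodal and skewed, so the HPD interval has equal density at both endpoints and is the shortest 90% interval.
Solving f(0.581) = f(0.898) with F(0.898) − F(0.581) = 0.90 gives [0.581, 0.898].
For comparison, the equal-tailed interval is [0.561, 0.884]; the HPD is narrower and shifted toward the mode.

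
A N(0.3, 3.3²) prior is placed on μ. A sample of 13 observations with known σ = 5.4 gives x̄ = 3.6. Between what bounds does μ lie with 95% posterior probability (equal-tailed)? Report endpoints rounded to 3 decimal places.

[0.363, 5.709]

Posterior precision = 1/3.3² + 13/5.4² = 0.0918 + 0.4458 = 0.5376, so posterior SD = 1.3638.
Posterior mean = (0.3/3.3² + 13·3.6/5.4²) / 0.5376 = 3.0364.
Interval: 3.0364 ± 1.960 × 1.3638 → [0.363, 5.709].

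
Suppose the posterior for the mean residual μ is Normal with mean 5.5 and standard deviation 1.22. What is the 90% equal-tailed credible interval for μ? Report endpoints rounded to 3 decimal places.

The posterior is symmetric, so the 90% equal-tailed interval is μ = 5.5 ± z·1.22 with z = 1.645.
Half-width: 1.645 × 1.22 = 2.007.
5.5 − 2.007 = 3.493; 5.5 + 2.007 = 7.507.

[3.493, 7.507]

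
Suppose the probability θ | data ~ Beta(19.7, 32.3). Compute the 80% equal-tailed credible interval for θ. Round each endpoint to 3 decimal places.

Posterior: Beta(19.7, 32.3).
Equal-tailed 80% interval: the 0.1 and 0.9 quantiles of Beta(19.7, 32.3).
Posterior mean ≈ 0.379, SD ≈ 0.067; a Normal approximation gives roughly [0.293, 0.464].
Exact: F⁻¹(0.1) = 0.294; F⁻¹(0.9) = 0.466.

[0.294, 0.466]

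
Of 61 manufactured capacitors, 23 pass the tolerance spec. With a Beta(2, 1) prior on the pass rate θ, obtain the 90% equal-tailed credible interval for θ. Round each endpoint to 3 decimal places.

[0.293, 0.492]

Posterior: Beta(2+23, 1+38) = Beta(25, 39).
Equal-tailed 90% interval: the 0.05 and 0.95 quantiles of Beta(25, 39).
Posterior mean ≈ 0.391, SD ≈ 0.061; a Normal approximation gives roughly [0.291, 0.490].
Exact: F⁻¹(0.05) = 0.293; F⁻¹(0.95) = 0.492.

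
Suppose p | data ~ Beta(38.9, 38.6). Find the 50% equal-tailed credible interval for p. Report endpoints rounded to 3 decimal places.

Posterior: Beta(38.9, 38.6).
Equal-tailed 50% interval: the 0.25 and 0.75 quantiles of Beta(38.9, 38.6).
Posterior mean ≈ 0.502, SD ≈ 0.056; a Normal approximation gives roughly [0.464, 0.540].
Exact: F⁻¹(0.25) = 0.464; F⁻¹(0.75) = 0.540.

[0.464, 0.540]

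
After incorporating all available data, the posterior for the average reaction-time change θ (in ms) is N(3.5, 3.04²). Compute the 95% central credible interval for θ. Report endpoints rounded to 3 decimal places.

[-2.458, 9.458]

The posterior is symmetric, so the 95% equal-tailed interval is θ = 3.5 ± z·3.04 with z = 1.960.
Half-width: 1.960 × 3.04 = 5.958.
3.5 − 5.958 = -2.458; 3.5 + 5.958 = 9.458.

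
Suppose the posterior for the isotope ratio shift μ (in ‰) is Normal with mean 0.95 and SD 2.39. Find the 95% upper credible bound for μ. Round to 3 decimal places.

4.881

Need U with P(μ ≤ U) = 0.95: U = 0.95 + z_{0.05}·2.39.
z = 1.645; U = 0.95 + 1.645 × 2.39 = 4.881.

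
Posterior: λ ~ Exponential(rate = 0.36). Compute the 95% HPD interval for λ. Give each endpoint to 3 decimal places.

[0.000, 8.321]

The exponential density is strictly decreasing on [0, ∞), so the HPD interval is anchored at 0: [0, q] with P(λ ≤ q) = 0.95.
q = −ln(1 − 0.95) / 0.36 = 2.9957 / 0.36 = 8.321.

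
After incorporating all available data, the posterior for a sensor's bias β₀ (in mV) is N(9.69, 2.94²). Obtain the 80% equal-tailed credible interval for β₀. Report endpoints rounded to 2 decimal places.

The posterior is symmetric, so the 80% equal-tailed interval is β₀ = 9.69 ± z·2.94 with z = 1.282.
Half-width: 1.282 × 2.94 = 3.77.
9.69 − 3.77 = 5.92; 9.69 + 3.77 = 13.46.

[5.92, 13.46]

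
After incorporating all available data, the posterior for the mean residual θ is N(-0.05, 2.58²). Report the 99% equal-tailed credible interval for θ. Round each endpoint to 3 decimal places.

The posterior is symmetric, so the 99% equal-tailed interval is θ = -0.05 ± z·2.58 with z = 2.576.
Half-width: 2.576 × 2.58 = 6.646.
-0.05 − 6.646 = -6.696; -0.05 + 6.646 = 6.596.

[-6.696, 6.596]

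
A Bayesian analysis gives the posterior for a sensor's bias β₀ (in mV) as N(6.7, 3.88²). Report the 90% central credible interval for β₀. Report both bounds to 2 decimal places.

[0.32, 13.08]

The posterior is symmetric, so the 90% equal-tailed interval is β₀ = 6.7 ± z·3.88 with z = 1.645.
Half-width: 1.645 × 3.88 = 6.38.
6.7 − 6.38 = 0.32; 6.7 + 6.38 = 13.08.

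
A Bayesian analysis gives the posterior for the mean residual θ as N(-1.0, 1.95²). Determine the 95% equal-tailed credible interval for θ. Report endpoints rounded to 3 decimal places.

The posterior is symmetric, so the 95% equal-tailed interval is θ = -1.0 ± z·1.95 with z = 1.960.
Half-width: 1.960 × 1.95 = 3.822.
-1.0 − 3.822 = -4.822; -1.0 + 3.822 = 2.822.

[-4.822, 2.822]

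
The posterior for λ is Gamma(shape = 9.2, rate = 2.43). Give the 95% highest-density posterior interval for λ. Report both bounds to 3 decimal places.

[1.545, 6.273]

The posterior is unimodal and skewed, so the HPD interval has equal density at both endpoints and is the shortest 95% interval.
Solving f(1.545) = f(6.273) with F(6.273) − F(1.545) = 0.95 gives [1.545, 6.273].
For comparison, the equal-tailed interval is [1.749, 6.596]; the HPD is narrower and shifted toward the mode.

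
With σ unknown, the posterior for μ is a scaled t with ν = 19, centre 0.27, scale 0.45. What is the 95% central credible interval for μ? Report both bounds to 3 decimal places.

The t_19 distribution is symmetric; the 95% interval is 0.27 ± t·0.45 with t_{0.975,19} = 2.093.
Half-width: 2.093 × 0.45 = 0.942.
0.27 − 0.942 = -0.672; 0.27 + 0.942 = 1.212.

[-0.672, 1.212]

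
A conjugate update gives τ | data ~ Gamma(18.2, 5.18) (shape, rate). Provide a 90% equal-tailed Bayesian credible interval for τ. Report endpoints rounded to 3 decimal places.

[2.277, 4.969]

Posterior: Gamma(shape 18.2, rate 5.18).
Equal-tailed 90% interval: Gamma(18.2, 5.18) quantiles at 0.05 and 0.95.
Posterior mean ≈ 3.514, SD ≈ 0.824; a Normal approximation gives roughly [2.159, 4.868].
Exact: lower = 2.277; upper = 4.969.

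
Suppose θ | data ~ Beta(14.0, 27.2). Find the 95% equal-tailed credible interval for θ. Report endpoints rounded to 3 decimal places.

Posterior: Beta(14.0, 27.2).
Equal-tailed 95% interval: the 0.025 and 0.975 quantiles of Beta(14.0, 27.2).
Posterior mean ≈ 0.340, SD ≈ 0.073; a Normal approximation gives roughly [0.197, 0.483].
Exact: F⁻¹(0.025) = 0.205; F⁻¹(0.975) = 0.489.

[0.205, 0.489]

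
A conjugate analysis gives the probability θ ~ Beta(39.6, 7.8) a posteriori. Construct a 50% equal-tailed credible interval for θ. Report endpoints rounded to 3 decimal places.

[0.802, 0.874]

Posterior: Beta(39.6, 7.8).
Equal-tailed 50% interval: the 0.25 and 0.75 quantiles of Beta(39.6, 7.8).
Posterior mean ≈ 0.835, SD ≈ 0.053; a Normal approximation gives roughly [0.799, 0.871].
Exact: F⁻¹(0.25) = 0.802; F⁻¹(0.75) = 0.874.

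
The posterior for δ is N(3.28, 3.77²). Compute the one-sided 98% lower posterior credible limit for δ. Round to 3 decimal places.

-4.463

Need L with P(δ ≥ L) = 0.98: L = 3.28 − z_{0.02}·3.77.
z = 2.054; L = 3.28 − 2.054 × 3.77 = -4.463.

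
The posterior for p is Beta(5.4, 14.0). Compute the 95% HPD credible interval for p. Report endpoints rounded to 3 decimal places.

[0.096, 0.474]

The posterior is unimodal and skewed, so the HPD interval has equal density at both endpoints and is the shortest 95% interval.
Solving f(0.096) = f(0.474) with F(0.474) − F(0.096) = 0.95 gives [0.096, 0.474].
For comparison, the equal-tailed interval is [0.109, 0.491]; the HPD is narrower and shifted toward the mode.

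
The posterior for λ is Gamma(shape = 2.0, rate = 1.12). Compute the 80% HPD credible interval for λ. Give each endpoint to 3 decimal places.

The posterior is unimodal and skewed, so the HPD interval has equal density at both endpoints and is the shortest 80% interval.
Solving f(0.149) = f(2.750) with F(2.750) − F(0.149) = 0.80 gives [0.149, 2.750].
For comparison, the equal-tailed interval is [0.475, 3.473]; the HPD is narrower and shifted toward the mode.

[0.149, 2.750]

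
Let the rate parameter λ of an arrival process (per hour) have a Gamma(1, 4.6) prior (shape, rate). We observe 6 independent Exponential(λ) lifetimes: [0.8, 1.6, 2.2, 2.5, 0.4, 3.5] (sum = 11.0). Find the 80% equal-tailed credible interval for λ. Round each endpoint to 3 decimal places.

[0.250, 0.675]

Posterior: Gamma(1+6, 4.6+11.0) = Gamma(7, 15.6) (shape, rate).
Equal-tailed 80% interval: Gamma(7, 15.6) quantiles at 0.1 and 0.9.
Posterior mean ≈ 0.449, SD ≈ 0.170; a Normal approximation gives roughly [0.231, 0.666].
Exact: lower = 0.250; upper = 0.675.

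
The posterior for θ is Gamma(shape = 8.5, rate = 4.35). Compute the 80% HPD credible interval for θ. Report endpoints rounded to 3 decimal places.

The posterior is unimodal and skewed, so the HPD interval has equal density at both endpoints and is the shortest 80% interval.
Solving f(1.032) = f(2.673) with F(2.673) − F(1.032) = 0.80 gives [1.032, 2.673].
For comparison, the equal-tailed interval is [1.159, 2.847]; the HPD is narrower and shifted toward the mode.

[1.032, 2.673]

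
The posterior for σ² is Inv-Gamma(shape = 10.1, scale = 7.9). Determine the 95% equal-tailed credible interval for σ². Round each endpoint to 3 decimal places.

[0.459, 1.624]

Inverse-Gamma(10.1, 7.9) quantiles: F⁻¹(0.025) and F⁻¹(0.975).
Equivalently, 1/σ² ~ Gamma(10.1, rate = 7.9); invert its 0.975 and 0.025 quantiles.
Posterior mean ≈ 0.868, SD ≈ 0.305; a Normal approximation gives roughly [0.270, 1.466].
Exact: lower = 0.459; upper = 1.624.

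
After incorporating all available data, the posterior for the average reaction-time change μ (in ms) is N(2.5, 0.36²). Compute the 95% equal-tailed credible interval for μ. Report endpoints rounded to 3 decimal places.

The posterior is symmetric, so the 95% equal-tailed interval is μ = 2.5 ± z·0.36 with z = 1.960.
Half-width: 1.960 × 0.36 = 0.706.
2.5 − 0.706 = 1.794; 2.5 + 0.706 = 3.206.

[1.794, 3.206]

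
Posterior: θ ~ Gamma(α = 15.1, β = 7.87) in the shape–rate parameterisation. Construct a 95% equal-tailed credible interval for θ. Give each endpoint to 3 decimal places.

Posterior: Gamma(shape 15.1, rate 7.87).
Equal-tailed 95% interval: Gamma(15.1, 7.87) quantiles at 0.025 and 0.975.
Posterior mean ≈ 1.919, SD ≈ 0.494; a Normal approximation gives roughly [0.951, 2.886].
Exact: lower = 1.076; upper = 3.001.

[1.076, 3.001]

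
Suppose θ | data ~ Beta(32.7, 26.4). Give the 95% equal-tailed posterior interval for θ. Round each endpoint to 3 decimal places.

Posterior: Beta(32.7, 26.4).
Equal-tailed 95% interval: the 0.025 and 0.975 quantiles of Beta(32.7, 26.4).
Posterior mean ≈ 0.553, SD ≈ 0.064; a Normal approximation gives roughly [0.428, 0.679].
Exact: F⁻¹(0.025) = 0.426; F⁻¹(0.975) = 0.677.

[0.426, 0.677]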